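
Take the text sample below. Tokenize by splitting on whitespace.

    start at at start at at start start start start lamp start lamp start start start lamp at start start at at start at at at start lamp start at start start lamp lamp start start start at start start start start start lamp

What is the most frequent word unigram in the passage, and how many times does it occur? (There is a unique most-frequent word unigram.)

"start", 25 times

Unigram frequencies (highest first):
  start: 25
  at: 12
  lamp: 7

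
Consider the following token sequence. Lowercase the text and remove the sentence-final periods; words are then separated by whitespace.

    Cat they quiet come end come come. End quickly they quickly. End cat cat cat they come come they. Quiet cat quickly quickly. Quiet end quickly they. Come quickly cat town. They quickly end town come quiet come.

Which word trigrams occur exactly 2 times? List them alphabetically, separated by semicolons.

Trigram counts meeting the condition (exactly 2 times):
  end quickly they: 2
  they quickly end: 2

end quickly they; they quickly end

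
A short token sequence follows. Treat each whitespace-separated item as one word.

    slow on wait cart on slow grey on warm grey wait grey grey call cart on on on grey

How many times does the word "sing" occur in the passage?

Scanning the 19 tokens for "sing":
  (none found)

0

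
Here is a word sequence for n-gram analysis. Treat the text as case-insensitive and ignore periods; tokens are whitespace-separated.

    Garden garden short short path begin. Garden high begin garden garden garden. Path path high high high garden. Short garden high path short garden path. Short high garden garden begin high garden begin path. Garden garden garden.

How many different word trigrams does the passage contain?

34

37 tokens → 35 trigram windows in total.
Repeated trigrams (each contributes count−1 duplicates):
  garden garden garden: 2
1 duplicate windows → 35 − 1 = 34 distinct.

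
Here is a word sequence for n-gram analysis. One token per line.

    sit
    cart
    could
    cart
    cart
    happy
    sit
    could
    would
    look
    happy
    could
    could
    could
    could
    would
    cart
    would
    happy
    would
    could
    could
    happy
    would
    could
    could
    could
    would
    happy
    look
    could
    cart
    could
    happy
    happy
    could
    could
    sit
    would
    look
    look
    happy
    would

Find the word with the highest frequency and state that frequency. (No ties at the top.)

"could", 15 times

Unigram frequencies (highest first):
  could: 15
  happy: 8
  would: 8
  cart: 5
  look: 4
  sit: 3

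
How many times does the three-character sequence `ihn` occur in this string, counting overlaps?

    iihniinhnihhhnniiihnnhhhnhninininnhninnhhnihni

3

Sliding a length-3 window over the 46 characters (44 positions):
  position 2–4: ihn
  position 18–20: ihn
  position 43–45: ihn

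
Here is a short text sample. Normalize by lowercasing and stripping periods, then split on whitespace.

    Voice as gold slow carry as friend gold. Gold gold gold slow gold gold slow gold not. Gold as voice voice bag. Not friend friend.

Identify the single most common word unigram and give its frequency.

Unigram frequencies (highest first):
  gold: 9
  voice: 3
  as: 3
  slow: 3
  friend: 3
  not: 2
  … (2 more, each ≤ 1)

"gold", 9 times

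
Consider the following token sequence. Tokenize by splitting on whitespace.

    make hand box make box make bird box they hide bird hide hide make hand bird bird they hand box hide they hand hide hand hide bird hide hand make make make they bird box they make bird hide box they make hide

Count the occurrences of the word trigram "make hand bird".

Scanning the 41 overlapping trigram windows for "make hand bird":
  position 14–16: make hand bird

1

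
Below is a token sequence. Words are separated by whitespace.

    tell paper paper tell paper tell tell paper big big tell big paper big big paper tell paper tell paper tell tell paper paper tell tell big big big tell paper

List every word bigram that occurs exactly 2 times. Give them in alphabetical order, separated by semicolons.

big paper; big tell; paper big; paper paper; tell big

Bigram counts meeting the condition (exactly 2 times):
  big paper: 2
  big tell: 2
  paper big: 2
  paper paper: 2
  tell big: 2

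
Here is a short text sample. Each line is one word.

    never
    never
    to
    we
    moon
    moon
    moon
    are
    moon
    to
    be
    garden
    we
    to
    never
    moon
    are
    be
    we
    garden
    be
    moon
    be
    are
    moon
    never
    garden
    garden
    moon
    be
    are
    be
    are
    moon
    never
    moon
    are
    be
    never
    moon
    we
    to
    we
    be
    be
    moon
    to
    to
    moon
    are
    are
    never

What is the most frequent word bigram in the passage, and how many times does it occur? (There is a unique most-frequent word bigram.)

Bigram frequencies (highest first):
  moon are: 4
  are moon: 3
  never moon: 3
  are be: 3
  be are: 3
  to we: 2
  … (27 more, each ≤ 2)

"moon are", 4 times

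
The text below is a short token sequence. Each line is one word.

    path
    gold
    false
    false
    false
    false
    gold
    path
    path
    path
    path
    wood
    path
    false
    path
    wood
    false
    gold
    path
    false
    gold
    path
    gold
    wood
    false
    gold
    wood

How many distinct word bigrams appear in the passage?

27 tokens → 26 bigram windows in total.
Repeated bigrams (each contributes count−1 duplicates):
  false gold: 4
  false false: 3
  gold path: 3
  path path: 3
  gold wood: 2
  path false: 2
  path gold: 2
  path wood: 2
  … (1 more repeated)
14 duplicate windows → 26 − 14 = 12 distinct.

12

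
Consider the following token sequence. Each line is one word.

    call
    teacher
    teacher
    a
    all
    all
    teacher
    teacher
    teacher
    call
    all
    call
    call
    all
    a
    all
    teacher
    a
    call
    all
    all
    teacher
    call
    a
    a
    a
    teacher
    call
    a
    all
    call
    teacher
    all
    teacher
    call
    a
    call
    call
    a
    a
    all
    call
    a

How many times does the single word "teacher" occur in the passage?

Scanning the 43 tokens for "teacher":
  position 2: teacher
  position 3: teacher
  position 7: teacher
  position 8: teacher
  position 9: teacher
  position 17: teacher
  position 22: teacher
  position 27: teacher
  position 32: teacher
  position 34: teacher

10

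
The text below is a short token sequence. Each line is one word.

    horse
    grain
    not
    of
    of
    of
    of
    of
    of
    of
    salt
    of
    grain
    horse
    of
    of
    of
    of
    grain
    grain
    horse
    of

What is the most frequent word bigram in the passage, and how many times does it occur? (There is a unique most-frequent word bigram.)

Bigram frequencies (highest first):
  of of: 9
  of grain: 2
  grain horse: 2
  horse of: 2
  horse grain: 1
  grain not: 1
  … (4 more, each ≤ 1)

"of of", 9 times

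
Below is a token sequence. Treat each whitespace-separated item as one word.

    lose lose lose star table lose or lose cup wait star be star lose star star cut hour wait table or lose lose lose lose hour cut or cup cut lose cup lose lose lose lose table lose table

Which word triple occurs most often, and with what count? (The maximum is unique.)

Trigram frequencies (highest first):
  lose lose lose: 5
  lose lose star: 1
  lose star table: 1
  star table lose: 1
  table lose or: 1
  lose or lose: 1
  … (27 more, each ≤ 1)

"lose lose lose", 5 times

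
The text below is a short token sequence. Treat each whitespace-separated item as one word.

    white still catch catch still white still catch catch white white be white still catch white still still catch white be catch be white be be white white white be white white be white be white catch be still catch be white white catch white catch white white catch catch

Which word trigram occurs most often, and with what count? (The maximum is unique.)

Trigram frequencies (highest first):
  white be white: 4
  white still catch: 3
  white white be: 3
  be white white: 3
  still catch catch: 2
  catch white white: 2
  … (26 more, each ≤ 2)

"white be white", 4 times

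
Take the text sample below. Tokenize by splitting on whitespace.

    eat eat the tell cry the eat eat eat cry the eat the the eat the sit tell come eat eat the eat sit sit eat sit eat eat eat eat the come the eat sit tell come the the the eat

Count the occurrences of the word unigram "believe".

Scanning the 42 tokens for "believe":
  (none found)

0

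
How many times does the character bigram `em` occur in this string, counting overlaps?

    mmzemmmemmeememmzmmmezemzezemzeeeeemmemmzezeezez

Sliding a length-2 window over the 48 characters (47 positions):
  position 4–5: em
  position 8–9: em
  position 12–13: em
  position 14–15: em
  position 23–24: em
  position 28–29: em
  position 35–36: em
  position 38–39: em

8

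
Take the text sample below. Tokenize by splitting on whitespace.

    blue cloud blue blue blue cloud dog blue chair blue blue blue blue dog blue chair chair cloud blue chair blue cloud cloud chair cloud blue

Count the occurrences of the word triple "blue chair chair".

1

Scanning the 24 overlapping trigram windows for "blue chair chair":
  position 15–17: blue chair chair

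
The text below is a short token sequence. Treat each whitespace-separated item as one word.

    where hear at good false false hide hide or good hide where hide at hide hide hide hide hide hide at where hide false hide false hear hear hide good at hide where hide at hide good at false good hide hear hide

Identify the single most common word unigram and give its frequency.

"hide", 18 times

Unigram frequencies (highest first):
  hide: 18
  at: 6
  good: 5
  false: 5
  where: 4
  hear: 4
  … (1 more, each ≤ 1)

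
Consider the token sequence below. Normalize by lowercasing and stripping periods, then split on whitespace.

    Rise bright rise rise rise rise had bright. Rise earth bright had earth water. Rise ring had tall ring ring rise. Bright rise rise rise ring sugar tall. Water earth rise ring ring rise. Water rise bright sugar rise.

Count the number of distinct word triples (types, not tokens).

32

39 tokens → 37 trigram windows in total.
Repeated trigrams (each contributes count−1 duplicates):
  rise rise rise: 3
  bright rise rise: 2
  ring ring rise: 2
  rise bright rise: 2
5 duplicate windows → 37 − 5 = 32 distinct.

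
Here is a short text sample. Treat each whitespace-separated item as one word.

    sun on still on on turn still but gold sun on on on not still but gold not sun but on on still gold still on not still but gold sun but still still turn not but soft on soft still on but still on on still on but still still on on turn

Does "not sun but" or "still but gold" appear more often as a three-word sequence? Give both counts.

"still but gold" (3 vs 1)

"not sun but": 1 occurrence
"still but gold": 3 occurrences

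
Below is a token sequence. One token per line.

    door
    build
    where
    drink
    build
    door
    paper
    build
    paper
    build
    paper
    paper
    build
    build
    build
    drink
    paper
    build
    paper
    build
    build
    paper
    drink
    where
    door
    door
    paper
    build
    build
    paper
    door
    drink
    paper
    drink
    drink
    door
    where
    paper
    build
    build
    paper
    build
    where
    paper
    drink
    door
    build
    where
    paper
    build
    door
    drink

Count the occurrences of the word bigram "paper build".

Scanning the 51 overlapping bigram windows for "paper build":
  position 7–8: paper build
  position 9–10: paper build
  position 12–13: paper build
  position 17–18: paper build
  position 19–20: paper build
  position 27–28: paper build
  position 38–39: paper build
  position 41–42: paper build
  position 49–50: paper build

9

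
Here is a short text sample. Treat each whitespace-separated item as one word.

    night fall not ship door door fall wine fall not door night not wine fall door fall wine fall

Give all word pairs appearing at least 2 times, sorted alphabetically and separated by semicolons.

Bigram counts meeting the condition (at least 2 times):
  door fall: 2
  fall not: 2
  fall wine: 2
  wine fall: 3

door fall; fall not; fall wine; wine fall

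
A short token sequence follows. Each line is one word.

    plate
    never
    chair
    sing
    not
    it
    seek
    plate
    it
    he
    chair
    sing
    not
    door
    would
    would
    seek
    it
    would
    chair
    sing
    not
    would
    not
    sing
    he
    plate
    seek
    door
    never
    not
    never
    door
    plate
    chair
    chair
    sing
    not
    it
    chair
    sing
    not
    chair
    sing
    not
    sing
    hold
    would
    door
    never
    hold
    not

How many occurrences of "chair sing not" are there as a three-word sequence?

Scanning the 50 overlapping trigram windows for "chair sing not":
  position 3–5: chair sing not
  position 11–13: chair sing not
  position 20–22: chair sing not
  position 36–38: chair sing not
  position 40–42: chair sing not
  position 43–45: chair sing not

6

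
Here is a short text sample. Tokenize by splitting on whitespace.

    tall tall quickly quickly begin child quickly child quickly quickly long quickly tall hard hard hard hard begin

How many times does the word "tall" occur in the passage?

Scanning the 18 tokens for "tall":
  position 1: tall
  position 2: tall
  position 13: tall

3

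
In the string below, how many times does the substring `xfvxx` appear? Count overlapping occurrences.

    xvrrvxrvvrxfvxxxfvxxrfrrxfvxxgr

3

Sliding a length-5 window over the 31 characters (27 positions):
  position 11–15: xfvxx
  position 16–20: xfvxx
  position 25–29: xfvxx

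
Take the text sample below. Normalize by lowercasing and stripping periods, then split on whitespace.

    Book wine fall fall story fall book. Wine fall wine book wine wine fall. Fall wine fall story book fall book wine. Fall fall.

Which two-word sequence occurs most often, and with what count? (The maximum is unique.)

Bigram frequencies (highest first):
  wine fall: 5
  book wine: 4
  fall fall: 3
  fall story: 2
  fall book: 2
  fall wine: 2
  … (5 more, each ≤ 1)

"wine fall", 5 times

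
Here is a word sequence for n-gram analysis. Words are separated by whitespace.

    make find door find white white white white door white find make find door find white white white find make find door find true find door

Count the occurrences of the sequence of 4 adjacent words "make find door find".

3

Scanning the 23 overlapping 4-gram windows for "make find door find":
  position 1–4: make find door find
  position 12–15: make find door find
  position 20–23: make find door find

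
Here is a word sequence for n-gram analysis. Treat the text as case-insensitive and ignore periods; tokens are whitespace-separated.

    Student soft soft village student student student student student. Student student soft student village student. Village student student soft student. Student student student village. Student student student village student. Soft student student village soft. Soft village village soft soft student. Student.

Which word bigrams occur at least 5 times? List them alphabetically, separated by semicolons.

student student; student village; village student

Bigram counts meeting the condition (at least 5 times):
  student student: 14
  student village: 5
  village student: 5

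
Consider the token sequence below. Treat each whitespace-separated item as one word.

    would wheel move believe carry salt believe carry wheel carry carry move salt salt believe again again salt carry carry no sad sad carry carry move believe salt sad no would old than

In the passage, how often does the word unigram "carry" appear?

8

Scanning the 33 tokens for "carry":
  position 5: carry
  position 8: carry
  position 10: carry
  position 11: carry
  position 19: carry
  position 20: carry
  position 24: carry
  position 25: carry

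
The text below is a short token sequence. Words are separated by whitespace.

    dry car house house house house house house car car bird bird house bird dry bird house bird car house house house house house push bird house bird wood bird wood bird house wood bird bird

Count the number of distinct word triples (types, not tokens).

36 tokens → 34 trigram windows in total.
Repeated trigrams (each contributes count−1 duplicates):
  house house house: 7
  bird house bird: 3
  bird wood bird: 2
  car house house: 2
10 duplicate windows → 34 − 10 = 24 distinct.

24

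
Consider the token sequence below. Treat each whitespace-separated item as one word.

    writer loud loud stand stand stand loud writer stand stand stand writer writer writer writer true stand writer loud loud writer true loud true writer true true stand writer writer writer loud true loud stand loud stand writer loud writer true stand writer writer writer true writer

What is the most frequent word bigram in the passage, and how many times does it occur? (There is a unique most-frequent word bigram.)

"writer writer", 7 times

Bigram frequencies (highest first):
  writer writer: 7
  stand writer: 5
  writer true: 5
  writer loud: 4
  stand stand: 4
  loud stand: 3
  … (9 more, each ≤ 3)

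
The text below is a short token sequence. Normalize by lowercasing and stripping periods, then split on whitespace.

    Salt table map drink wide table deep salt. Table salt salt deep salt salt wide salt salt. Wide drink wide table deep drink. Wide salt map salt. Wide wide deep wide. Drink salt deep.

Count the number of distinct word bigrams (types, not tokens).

34 tokens → 33 bigram windows in total.
Repeated bigrams (each contributes count−1 duplicates):
  drink wide: 3
  salt salt: 3
  salt wide: 3
  deep salt: 2
  salt deep: 2
  salt table: 2
  table deep: 2
  wide drink: 2
  … (2 more repeated)
13 duplicate windows → 33 − 13 = 20 distinct.

20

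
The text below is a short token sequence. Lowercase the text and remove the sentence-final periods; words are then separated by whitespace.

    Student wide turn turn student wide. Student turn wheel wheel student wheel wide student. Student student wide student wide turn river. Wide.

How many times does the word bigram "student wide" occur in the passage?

Scanning the 21 overlapping bigram windows for "student wide":
  position 1–2: student wide
  position 5–6: student wide
  position 16–17: student wide
  position 18–19: student wide

4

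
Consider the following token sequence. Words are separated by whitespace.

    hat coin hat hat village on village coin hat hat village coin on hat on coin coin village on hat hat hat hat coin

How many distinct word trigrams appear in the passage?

24 tokens → 22 trigram windows in total.
Repeated trigrams (each contributes count−1 duplicates):
  coin hat hat: 2
  hat hat hat: 2
  hat hat village: 2
3 duplicate windows → 22 − 3 = 19 distinct.

19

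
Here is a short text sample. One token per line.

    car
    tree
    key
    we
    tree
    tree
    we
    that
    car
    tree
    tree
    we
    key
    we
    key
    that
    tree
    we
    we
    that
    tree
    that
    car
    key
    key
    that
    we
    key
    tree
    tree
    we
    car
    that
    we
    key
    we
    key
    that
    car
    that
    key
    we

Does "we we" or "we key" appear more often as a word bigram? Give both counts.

"we we": 1 occurrence
"we key": 5 occurrences

"we key" (5 vs 1)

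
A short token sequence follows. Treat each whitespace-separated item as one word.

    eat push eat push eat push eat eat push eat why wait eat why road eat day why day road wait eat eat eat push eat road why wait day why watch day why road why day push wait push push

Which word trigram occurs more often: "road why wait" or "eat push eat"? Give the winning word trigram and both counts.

"road why wait": 1 occurrence
"eat push eat": 5 occurrences

"eat push eat" (5 vs 1)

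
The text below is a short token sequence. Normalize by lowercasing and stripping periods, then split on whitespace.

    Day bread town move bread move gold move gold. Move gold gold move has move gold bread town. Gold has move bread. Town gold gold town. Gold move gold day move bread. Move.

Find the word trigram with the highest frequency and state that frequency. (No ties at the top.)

"gold move gold", 3 times

Trigram frequencies (highest first):
  gold move gold: 3
  move bread move: 2
  move gold move: 2
  bread town gold: 2
  day bread town: 1
  bread town move: 1
  … (20 more, each ≤ 1)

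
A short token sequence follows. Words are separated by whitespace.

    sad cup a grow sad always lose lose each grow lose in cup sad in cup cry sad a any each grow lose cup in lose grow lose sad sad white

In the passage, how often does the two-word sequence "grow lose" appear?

Scanning the 30 overlapping bigram windows for "grow lose":
  position 10–11: grow lose
  position 22–23: grow lose
  position 27–28: grow lose

3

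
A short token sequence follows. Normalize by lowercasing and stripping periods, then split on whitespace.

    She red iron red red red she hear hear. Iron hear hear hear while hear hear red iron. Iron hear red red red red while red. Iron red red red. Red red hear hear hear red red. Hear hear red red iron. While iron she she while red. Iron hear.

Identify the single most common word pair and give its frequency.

"red red", 11 times

Bigram frequencies (highest first):
  red red: 11
  hear hear: 7
  red iron: 5
  hear red: 4
  iron hear: 3
  iron red: 2
  … (15 more, each ≤ 2)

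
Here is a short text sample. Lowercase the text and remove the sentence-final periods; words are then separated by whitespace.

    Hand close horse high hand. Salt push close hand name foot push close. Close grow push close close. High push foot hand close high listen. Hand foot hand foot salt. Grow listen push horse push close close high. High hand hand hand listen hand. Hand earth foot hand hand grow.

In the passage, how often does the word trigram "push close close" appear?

3

Scanning the 48 overlapping trigram windows for "push close close":
  position 12–14: push close close
  position 16–18: push close close
  position 35–37: push close close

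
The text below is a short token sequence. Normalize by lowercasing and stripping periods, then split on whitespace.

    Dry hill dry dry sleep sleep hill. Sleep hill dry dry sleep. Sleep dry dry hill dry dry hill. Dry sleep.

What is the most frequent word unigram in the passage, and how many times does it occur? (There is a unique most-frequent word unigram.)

Unigram frequencies (highest first):
  dry: 10
  sleep: 6
  hill: 5

"dry", 10 times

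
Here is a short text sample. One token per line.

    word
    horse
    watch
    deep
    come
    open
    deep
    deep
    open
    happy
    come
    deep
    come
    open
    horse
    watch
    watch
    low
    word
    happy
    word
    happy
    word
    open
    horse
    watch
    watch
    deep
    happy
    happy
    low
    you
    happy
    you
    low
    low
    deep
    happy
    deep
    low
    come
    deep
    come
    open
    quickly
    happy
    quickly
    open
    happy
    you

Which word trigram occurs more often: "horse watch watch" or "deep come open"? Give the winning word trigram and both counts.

"deep come open" (3 vs 2)

"horse watch watch": 2 occurrences
"deep come open": 3 occurrences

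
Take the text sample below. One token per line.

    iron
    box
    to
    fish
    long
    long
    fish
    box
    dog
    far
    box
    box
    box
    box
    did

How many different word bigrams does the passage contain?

12

15 tokens → 14 bigram windows in total.
Repeated bigrams (each contributes count−1 duplicates):
  box box: 3
2 duplicate windows → 14 − 2 = 12 distinct.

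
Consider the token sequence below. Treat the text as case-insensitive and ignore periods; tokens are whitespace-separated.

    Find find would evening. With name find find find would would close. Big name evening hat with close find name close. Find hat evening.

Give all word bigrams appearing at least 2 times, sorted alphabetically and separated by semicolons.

close find; find find; find would

Bigram counts meeting the condition (at least 2 times):
  close find: 2
  find find: 3
  find would: 2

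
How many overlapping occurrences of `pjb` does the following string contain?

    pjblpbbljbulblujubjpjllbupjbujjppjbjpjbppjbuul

5

Sliding a length-3 window over the 46 characters (44 positions):
  position 1–3: pjb
  position 26–28: pjb
  position 33–35: pjb
  position 37–39: pjb
  position 41–43: pjb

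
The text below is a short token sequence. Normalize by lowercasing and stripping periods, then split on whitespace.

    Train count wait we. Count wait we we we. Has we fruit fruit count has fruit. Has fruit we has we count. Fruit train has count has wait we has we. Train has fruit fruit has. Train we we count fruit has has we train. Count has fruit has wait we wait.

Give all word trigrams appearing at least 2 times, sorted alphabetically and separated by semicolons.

count has fruit; count wait we; has fruit has; has wait we; has we train; we count fruit; we has we

Trigram counts meeting the condition (at least 2 times):
  count has fruit: 2
  count wait we: 2
  has fruit has: 2
  has wait we: 2
  has we train: 2
  we count fruit: 2
  we has we: 3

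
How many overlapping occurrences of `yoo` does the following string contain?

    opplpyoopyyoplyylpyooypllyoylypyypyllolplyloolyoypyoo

Sliding a length-3 window over the 53 characters (51 positions):
  position 6–8: yoo
  position 19–21: yoo
  position 51–53: yoo

3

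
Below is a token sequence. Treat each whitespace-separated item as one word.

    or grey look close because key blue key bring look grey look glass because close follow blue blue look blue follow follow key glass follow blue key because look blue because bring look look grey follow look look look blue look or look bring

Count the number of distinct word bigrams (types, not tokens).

33

44 tokens → 43 bigram windows in total.
Repeated bigrams (each contributes count−1 duplicates):
  look blue: 3
  look look: 3
  blue key: 2
  blue look: 2
  bring look: 2
  follow blue: 2
  grey look: 2
  look grey: 2
10 duplicate windows → 43 − 10 = 33 distinct.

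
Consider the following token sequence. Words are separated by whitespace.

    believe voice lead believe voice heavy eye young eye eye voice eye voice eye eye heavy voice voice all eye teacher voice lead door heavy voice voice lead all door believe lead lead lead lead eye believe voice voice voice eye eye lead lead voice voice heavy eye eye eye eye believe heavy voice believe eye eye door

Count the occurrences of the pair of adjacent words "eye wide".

Scanning the 57 overlapping bigram windows for "eye wide":
  (none found)

0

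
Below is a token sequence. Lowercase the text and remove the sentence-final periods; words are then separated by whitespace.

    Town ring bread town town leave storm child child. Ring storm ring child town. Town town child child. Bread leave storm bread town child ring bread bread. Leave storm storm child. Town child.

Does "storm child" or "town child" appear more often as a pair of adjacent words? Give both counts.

"town child" (3 vs 2)

"storm child": 2 occurrences
"town child": 3 occurrences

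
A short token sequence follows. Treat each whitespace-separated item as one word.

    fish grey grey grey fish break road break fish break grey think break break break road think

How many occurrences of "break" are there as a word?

Scanning the 17 tokens for "break":
  position 6: break
  position 8: break
  position 10: break
  position 13: break
  position 14: break
  position 15: break

6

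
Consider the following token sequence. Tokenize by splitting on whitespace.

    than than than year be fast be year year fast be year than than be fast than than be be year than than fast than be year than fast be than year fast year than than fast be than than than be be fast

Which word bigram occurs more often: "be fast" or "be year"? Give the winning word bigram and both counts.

"be fast": 3 occurrences
"be year": 4 occurrences

"be year" (4 vs 3)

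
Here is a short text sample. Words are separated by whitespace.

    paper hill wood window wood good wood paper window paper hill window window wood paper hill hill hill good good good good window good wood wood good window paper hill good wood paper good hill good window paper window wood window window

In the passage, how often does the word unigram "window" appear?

10

Scanning the 42 tokens for "window":
  position 4: window
  position 9: window
  position 12: window
  position 13: window
  position 23: window
  position 28: window
  position 37: window
  position 39: window
  position 41: window
  position 42: window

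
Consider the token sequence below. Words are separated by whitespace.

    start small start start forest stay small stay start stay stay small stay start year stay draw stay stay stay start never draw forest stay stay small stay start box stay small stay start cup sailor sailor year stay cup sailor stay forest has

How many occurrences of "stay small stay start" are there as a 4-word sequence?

4

Scanning the 41 overlapping 4-gram windows for "stay small stay start":
  position 6–9: stay small stay start
  position 11–14: stay small stay start
  position 26–29: stay small stay start
  position 31–34: stay small stay start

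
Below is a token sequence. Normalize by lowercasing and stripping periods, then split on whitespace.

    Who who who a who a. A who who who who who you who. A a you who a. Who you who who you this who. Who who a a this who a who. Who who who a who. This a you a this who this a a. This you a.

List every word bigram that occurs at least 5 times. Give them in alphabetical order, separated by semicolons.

Bigram counts meeting the condition (at least 5 times):
  a who: 5
  who a: 7
  who who: 12

a who; who a; who who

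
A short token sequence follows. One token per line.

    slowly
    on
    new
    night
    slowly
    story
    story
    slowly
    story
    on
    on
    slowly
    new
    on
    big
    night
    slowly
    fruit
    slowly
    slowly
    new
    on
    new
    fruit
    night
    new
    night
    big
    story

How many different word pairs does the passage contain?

29 tokens → 28 bigram windows in total.
Repeated bigrams (each contributes count−1 duplicates):
  new night: 2
  new on: 2
  night slowly: 2
  on new: 2
  slowly new: 2
  slowly story: 2
6 duplicate windows → 28 − 6 = 22 distinct.

22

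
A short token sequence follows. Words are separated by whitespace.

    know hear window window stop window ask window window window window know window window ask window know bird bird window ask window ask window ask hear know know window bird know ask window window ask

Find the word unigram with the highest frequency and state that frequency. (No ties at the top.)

Unigram frequencies (highest first):
  window: 16
  ask: 7
  know: 6
  bird: 3
  hear: 2
  stop: 1

"window", 16 times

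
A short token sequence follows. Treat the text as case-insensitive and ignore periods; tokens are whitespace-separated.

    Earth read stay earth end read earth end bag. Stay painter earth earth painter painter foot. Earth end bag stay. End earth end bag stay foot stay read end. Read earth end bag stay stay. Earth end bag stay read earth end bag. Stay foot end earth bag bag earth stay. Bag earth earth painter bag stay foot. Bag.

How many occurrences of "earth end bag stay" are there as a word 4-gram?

6

Scanning the 56 overlapping 4-gram windows for "earth end bag stay":
  position 7–10: earth end bag stay
  position 17–20: earth end bag stay
  position 22–25: earth end bag stay
  position 31–34: earth end bag stay
  position 36–39: earth end bag stay
  position 41–44: earth end bag stay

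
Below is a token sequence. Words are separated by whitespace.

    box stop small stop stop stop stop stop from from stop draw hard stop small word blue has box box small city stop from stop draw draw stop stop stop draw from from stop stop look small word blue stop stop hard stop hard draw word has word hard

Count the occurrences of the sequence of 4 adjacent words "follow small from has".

Scanning the 46 overlapping 4-gram windows for "follow small from has":
  (none found)

0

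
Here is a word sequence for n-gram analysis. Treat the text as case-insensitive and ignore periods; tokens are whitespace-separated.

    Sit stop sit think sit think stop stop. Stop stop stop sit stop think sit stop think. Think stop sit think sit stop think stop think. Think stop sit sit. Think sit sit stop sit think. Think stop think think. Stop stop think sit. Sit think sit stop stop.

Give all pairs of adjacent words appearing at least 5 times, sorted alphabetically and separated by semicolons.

sit stop; sit think; stop sit; stop stop; stop think; think sit; think stop

Bigram counts meeting the condition (at least 5 times):
  sit stop: 6
  sit think: 6
  stop sit: 5
  stop stop: 6
  stop think: 6
  think sit: 6
  think stop: 6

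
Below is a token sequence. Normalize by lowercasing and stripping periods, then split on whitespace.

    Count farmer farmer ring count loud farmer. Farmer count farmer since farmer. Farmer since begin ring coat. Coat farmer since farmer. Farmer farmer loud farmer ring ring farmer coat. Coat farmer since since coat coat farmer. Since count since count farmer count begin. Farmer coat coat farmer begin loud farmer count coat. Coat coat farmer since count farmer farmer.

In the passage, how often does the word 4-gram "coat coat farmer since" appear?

4

Scanning the 56 overlapping 4-gram windows for "coat coat farmer since":
  position 17–20: coat coat farmer since
  position 29–32: coat coat farmer since
  position 34–37: coat coat farmer since
  position 53–56: coat coat farmer since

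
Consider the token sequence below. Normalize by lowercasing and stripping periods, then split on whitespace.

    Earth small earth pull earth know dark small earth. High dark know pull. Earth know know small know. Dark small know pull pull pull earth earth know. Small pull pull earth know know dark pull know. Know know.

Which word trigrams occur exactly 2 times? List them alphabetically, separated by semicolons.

Trigram counts meeting the condition (exactly 2 times):
  earth know know: 2
  know dark small: 2
  pull pull earth: 2

earth know know; know dark small; pull pull earth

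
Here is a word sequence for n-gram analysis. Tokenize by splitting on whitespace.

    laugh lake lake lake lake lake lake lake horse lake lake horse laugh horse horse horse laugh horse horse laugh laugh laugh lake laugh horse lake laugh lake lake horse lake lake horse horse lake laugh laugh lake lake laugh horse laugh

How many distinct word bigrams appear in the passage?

42 tokens → 41 bigram windows in total.
Repeated bigrams (each contributes count−1 duplicates):
  lake lake: 10
  horse horse: 4
  horse lake: 4
  horse laugh: 4
  lake horse: 4
  lake laugh: 4
  laugh horse: 4
  laugh lake: 4
  … (1 more repeated)
32 duplicate windows → 41 − 32 = 9 distinct.

9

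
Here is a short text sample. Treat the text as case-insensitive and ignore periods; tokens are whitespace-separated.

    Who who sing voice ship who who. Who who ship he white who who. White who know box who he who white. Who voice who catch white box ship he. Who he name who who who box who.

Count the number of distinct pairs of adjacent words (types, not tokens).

24

38 tokens → 37 bigram windows in total.
Repeated bigrams (each contributes count−1 duplicates):
  who who: 7
  white who: 3
  box who: 2
  he who: 2
  ship he: 2
  who he: 2
  who white: 2
13 duplicate windows → 37 − 13 = 24 distinct.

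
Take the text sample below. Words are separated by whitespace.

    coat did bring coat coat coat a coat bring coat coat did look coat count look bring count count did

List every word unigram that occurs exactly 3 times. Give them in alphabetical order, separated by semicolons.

bring; count; did

Unigram counts meeting the condition (exactly 3 times):
  bring: 3
  count: 3
  did: 3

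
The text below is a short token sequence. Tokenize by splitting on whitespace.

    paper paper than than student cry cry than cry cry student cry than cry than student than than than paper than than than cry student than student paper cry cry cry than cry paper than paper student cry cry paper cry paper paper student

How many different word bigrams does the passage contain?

44 tokens → 43 bigram windows in total.
Repeated bigrams (each contributes count−1 duplicates):
  cry cry: 5
  than than: 5
  cry than: 4
  than cry: 4
  cry paper: 3
  paper than: 3
  student cry: 3
  than student: 3
  … (6 more repeated)
28 duplicate windows → 43 − 28 = 15 distinct.

15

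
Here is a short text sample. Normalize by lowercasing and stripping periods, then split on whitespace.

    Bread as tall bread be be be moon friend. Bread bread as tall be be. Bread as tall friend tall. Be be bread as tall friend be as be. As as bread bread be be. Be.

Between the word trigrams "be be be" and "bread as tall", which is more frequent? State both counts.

"bread as tall" (4 vs 2)

"be be be": 2 occurrences
"bread as tall": 4 occurrences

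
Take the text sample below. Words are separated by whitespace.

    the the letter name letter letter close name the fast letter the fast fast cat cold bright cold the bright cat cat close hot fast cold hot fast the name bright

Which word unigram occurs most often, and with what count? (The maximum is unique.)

Unigram frequencies (highest first):
  the: 6
  fast: 5
  letter: 4
  name: 3
  cat: 3
  cold: 3
  … (3 more, each ≤ 3)

"the", 6 times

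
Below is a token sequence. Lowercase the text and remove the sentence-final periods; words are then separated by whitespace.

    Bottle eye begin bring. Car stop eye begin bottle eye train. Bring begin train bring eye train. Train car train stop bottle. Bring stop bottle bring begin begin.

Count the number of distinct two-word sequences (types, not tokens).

28 tokens → 27 bigram windows in total.
Repeated bigrams (each contributes count−1 duplicates):
  bottle bring: 2
  bottle eye: 2
  bring begin: 2
  eye begin: 2
  eye train: 2
  stop bottle: 2
  train bring: 2
7 duplicate windows → 27 − 7 = 20 distinct.

20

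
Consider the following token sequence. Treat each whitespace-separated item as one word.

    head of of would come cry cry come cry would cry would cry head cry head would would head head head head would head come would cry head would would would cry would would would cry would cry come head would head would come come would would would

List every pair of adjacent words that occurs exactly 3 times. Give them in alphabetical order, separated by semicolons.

Bigram counts meeting the condition (exactly 3 times):
  cry head: 3
  head head: 3
  would head: 3

cry head; head head; would head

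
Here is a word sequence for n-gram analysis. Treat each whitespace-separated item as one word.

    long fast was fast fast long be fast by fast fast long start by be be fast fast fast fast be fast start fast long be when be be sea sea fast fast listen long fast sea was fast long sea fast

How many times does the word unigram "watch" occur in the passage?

Scanning the 42 tokens for "watch":
  (none found)

0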